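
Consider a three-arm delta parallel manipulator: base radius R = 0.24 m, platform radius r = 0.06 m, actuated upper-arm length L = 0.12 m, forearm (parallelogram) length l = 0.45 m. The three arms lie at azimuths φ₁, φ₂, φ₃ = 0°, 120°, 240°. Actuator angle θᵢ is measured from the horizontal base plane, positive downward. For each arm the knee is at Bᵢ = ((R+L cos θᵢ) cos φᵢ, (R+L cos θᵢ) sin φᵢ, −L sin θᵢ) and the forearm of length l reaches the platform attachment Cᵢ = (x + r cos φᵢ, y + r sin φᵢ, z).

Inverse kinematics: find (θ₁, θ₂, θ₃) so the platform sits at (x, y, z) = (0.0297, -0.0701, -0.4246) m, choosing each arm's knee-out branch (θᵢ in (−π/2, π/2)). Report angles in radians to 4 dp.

φ1=0.0° → target in arm frame (0.0297, -0.0701)
  A=0.1503, B=-0.4246, C=(l²−L²−A²−y'²−z²)/(2L)=-0.0820
  √(A²+B²)=0.4504;  θ1 = -1.2306+1.7540 ≈ 0.5234
rotate P by −φ2: (-0.0756, 0.0093, -0.4246)
  A=0.2556, B=-0.4246, C=(l²−L²−A²−y'²−z²)/(2L)=-0.2399
  √(A²+B²)=0.4956;  θ2 = -1.0290+2.0762 ≈ 1.0472
arm 3 (φ=240.0°): x'=0.0459, y'=0.0608
  A cos θ + B sin θ = C:  0.1341·cos θ + -0.4246·sin θ = -0.0578
  θ3 = atan2(B,A) + arccos(C/0.4453) = 0.4362

θ₁ = 0.5234, θ₂ = 1.0472, θ₃ = 0.4362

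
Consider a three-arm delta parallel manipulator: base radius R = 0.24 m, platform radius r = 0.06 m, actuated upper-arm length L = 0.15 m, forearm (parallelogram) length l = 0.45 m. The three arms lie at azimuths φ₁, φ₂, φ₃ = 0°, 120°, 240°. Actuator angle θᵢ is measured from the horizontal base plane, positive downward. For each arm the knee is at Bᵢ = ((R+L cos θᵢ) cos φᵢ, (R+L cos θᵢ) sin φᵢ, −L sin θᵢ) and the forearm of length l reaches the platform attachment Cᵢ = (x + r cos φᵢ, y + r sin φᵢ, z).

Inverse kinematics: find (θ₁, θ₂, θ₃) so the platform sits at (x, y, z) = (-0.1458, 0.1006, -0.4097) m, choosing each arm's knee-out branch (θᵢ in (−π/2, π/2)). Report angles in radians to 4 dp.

φ1=0.0° → target in arm frame (-0.1458, 0.1006)
  A=0.3258, B=-0.4097, C=(l²−L²−A²−y'²−z²)/(2L)=-0.3471
  γ=atan2(-0.4097,0.3258)=-0.8990;  ψ=arccos(-0.6630)=2.2957;  θ1=γ+ψ≈1.3967
rotate P by −φ2: (0.1600, 0.0760, -0.4097)
  A cos θ + B sin θ = C:  0.0200·cos θ + -0.4097·sin θ = 0.0199
  √(A²+B²)=0.4102;  θ2 = -1.5221+1.5222 ≈ 0.0001
rotate P by −φ3: (-0.0142, -0.1766, -0.4097)
  e−x'=0.1942;  (l²−L²−(e−x')²−y'²−z²)/2L = -0.1892
  γ=atan2(-0.4097,0.1942)=-1.1281;  ψ=arccos(-0.4172)=2.0012;  θ3=γ+ψ≈0.8731

θ₁ = 1.3967, θ₂ = 0.0001, θ₃ = 0.8731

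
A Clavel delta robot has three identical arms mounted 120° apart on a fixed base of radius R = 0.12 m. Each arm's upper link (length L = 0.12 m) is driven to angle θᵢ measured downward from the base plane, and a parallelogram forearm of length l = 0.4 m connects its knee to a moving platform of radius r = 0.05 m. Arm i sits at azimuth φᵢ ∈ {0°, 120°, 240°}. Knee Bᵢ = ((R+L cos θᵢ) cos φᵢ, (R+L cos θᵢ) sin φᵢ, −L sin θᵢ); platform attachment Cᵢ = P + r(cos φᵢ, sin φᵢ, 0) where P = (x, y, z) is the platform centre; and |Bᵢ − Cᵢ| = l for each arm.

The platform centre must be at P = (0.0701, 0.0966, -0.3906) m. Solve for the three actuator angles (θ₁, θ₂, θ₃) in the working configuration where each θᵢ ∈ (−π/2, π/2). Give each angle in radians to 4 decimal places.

φ1=0.0° → target in arm frame (0.0701, 0.0966)
  A cos θ + B sin θ = C:  -0.0001·cos θ + -0.3906·sin θ = -0.0679
  θ1 = atan2(B,A) + arccos(C/0.3906) = 0.1745
rotate P by −φ2: (0.0486, -0.1090, -0.3906)
  A=0.0214, B=-0.3906, C=(l²−L²−A²−y'²−z²)/(2L)=-0.0805
  γ=atan2(-0.3906,0.0214)=-1.5161;  ψ=arccos(-0.2057)=1.7779;  θ2=γ+ψ≈0.2619
φ3=240.0° → target in arm frame (-0.1187, 0.0124)
  A cos θ + B sin θ = C:  0.1887·cos θ + -0.3906·sin θ = -0.1781
  θ3 = atan2(B,A) + arccos(C/0.4338) = 0.8730

θ₁ = 0.1745, θ₂ = 0.2619, θ₃ = 0.8730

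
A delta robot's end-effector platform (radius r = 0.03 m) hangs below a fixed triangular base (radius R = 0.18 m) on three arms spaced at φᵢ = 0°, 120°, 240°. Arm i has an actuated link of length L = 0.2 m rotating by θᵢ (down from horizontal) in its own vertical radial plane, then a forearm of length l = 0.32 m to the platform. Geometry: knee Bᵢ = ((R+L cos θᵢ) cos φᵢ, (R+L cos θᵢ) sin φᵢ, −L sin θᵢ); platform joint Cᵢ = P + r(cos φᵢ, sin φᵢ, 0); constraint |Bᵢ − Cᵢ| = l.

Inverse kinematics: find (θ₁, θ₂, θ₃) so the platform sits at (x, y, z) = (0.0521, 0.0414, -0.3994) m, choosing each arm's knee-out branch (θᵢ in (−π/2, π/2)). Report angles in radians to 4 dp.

rotate P by −φ1: (0.0521, 0.0414, -0.3994)
  A=0.0979, B=-0.3994, C=(l²−L²−A²−y'²−z²)/(2L)=-0.2710
  γ=atan2(-0.3994,0.0979)=-1.3304;  ψ=arccos(-0.6591)=2.2904;  θ1=γ+ψ≈0.9600
φ2=120.0° → target in arm frame (0.0098, -0.0658)
  e−x'=0.1402;  (l²−L²−(e−x')²−y'²−z²)/2L = -0.3028
  √(A²+B²)=0.4233;  θ2 = -1.2332+2.3678 ≈ 1.1346
arm 3 (φ=240.0°): x'=-0.0619, y'=0.0244
  A cos θ + B sin θ = C:  0.2119·cos θ + -0.3994·sin θ = -0.3565
  √(A²+B²)=0.4521;  θ3 = -1.0830+2.4793 ≈ 1.3963

θ₁ = 0.9600, θ₂ = 1.1346, θ₃ = 1.3963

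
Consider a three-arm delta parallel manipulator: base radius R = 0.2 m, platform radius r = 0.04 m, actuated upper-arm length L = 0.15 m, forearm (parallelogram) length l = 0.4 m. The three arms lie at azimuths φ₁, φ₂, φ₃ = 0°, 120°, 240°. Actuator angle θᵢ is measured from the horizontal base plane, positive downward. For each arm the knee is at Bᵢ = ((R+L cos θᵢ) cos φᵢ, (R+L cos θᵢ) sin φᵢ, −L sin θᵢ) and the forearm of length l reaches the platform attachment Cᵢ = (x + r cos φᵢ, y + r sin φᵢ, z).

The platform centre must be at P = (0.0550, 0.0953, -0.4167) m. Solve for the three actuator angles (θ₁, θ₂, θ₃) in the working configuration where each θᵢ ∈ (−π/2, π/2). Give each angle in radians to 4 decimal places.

rotate P by −φ1: (0.0550, 0.0953, -0.4167)
  A=0.1050, B=-0.4167, C=(l²−L²−A²−y'²−z²)/(2L)=-0.1875
  θ1 = atan2(B,A) + arccos(C/0.4297) = 0.6983
rotate P by −φ2: (0.0550, -0.0953, -0.4167)
  A=0.1050, B=-0.4167, C=(l²−L²−A²−y'²−z²)/(2L)=-0.1875
  γ=atan2(-0.4167,0.1050)=-1.3240;  ψ=arccos(-0.4362)=2.0222;  θ2=γ+ψ≈0.6982
arm 3 (φ=240.0°): x'=-0.1100, y'=0.0000
  A=0.2700, B=-0.4167, C=(l²−L²−A²−y'²−z²)/(2L)=-0.3635
  γ=atan2(-0.4167,0.2700)=-0.9958;  ψ=arccos(-0.7321)=2.3922;  θ3=γ+ψ≈1.3964

θ₁ = 0.6983, θ₂ = 0.6982, θ₃ = 1.3964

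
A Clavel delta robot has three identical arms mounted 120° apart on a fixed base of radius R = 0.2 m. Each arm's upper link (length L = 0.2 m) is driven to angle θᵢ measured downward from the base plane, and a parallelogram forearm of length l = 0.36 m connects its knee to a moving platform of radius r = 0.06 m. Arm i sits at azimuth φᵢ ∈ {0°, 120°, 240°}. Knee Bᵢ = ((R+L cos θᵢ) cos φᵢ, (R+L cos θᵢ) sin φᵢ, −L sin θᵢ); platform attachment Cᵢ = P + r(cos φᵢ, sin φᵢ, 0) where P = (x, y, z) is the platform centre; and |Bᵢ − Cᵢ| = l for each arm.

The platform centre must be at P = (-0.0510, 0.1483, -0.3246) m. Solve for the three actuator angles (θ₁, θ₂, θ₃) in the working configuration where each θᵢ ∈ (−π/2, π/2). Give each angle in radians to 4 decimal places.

φ1=0.0° → target in arm frame (-0.0510, 0.1483)
  A=0.1910, B=-0.3246, C=(l²−L²−A²−y'²−z²)/(2L)=-0.1856
  γ=atan2(-0.3246,0.1910)=-1.0389;  ψ=arccos(-0.4928)=2.0861;  θ1=γ+ψ≈1.0472
φ2=120.0° → target in arm frame (0.1539, -0.0300)
  A cos θ + B sin θ = C:  -0.0139·cos θ + -0.3246·sin θ = -0.0421
  θ2 = atan2(B,A) + arccos(C/0.3249) = 0.0872
rotate P by −φ3: (-0.1029, -0.1183, -0.3246)
  e−x'=0.2429;  (l²−L²−(e−x')²−y'²−z²)/2L = -0.2219
  √(A²+B²)=0.4054;  θ3 = -0.9283+2.1501 ≈ 1.2218

θ₁ = 1.0472, θ₂ = 0.0872, θ₃ = 1.2218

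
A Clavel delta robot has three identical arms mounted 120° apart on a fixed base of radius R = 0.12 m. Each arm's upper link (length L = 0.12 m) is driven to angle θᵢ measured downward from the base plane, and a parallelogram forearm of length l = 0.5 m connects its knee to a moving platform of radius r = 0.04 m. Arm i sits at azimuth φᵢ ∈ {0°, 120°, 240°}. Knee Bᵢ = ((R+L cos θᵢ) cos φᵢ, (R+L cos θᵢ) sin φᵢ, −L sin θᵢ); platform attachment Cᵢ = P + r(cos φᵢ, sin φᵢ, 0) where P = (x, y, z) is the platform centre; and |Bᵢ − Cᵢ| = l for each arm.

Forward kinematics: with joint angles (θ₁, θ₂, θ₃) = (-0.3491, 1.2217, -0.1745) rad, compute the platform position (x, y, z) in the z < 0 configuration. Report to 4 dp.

arm 1 at φ=0.0°: e+L cos θ1 = 0.1928;  centre 1 = (0.1928, 0.0000, 0.0410)
centre 2 = (0.1210·cos120.0°, 0.1210·sin120.0°, -0.1128) = (-0.0605, 0.1048, -0.1128)
centre 3 = (0.1982·cos240.0°, 0.1982·sin240.0°, 0.0208) = (-0.0991, -0.1716, 0.0208)
eliminate P² terms by subtracting sphere 1 from 2 and 3
linear system: -0.5066x+0.2097y = -0.0115−-0.3076z; -0.5837x+-0.3433y = 0.0009−-0.0404z
det = 0.2963;  x = 0.0127+-0.3850z,  y = -0.0241+0.5370z
sphere 1 gives Az²+Bz+C=0 with A=1.4366, B=0.0307, C=-0.2153;  B²−4AC=1.2381;  roots -0.3980, 0.3766;  negative root z = -0.3980
x = 0.1659, y = -0.2378

(0.1659, -0.2378, -0.3980)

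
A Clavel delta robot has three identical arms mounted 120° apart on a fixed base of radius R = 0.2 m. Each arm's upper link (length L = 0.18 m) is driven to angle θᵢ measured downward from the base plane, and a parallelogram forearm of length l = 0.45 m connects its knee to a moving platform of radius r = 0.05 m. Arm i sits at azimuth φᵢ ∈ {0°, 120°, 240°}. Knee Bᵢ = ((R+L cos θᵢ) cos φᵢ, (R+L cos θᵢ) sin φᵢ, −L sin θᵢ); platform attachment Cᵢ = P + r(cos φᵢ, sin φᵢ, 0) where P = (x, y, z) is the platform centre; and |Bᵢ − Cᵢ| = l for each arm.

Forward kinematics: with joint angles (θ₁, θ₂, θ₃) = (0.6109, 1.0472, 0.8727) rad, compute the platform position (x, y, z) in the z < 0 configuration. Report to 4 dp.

centre 1 = (0.2974·cos0.0°, 0.2974·sin0.0°, -0.1032) = (0.2974, 0.0000, -0.1032)
arm 2 at φ=120.0°: e+L cos θ2 = 0.2400;  centre 2 = (-0.1200, 0.2078, -0.1559)
φ3=240.0°: virtual centre (-0.1328, -0.2301, -0.1379), radius l
eliminate P² terms by subtracting sphere 1 from 2 and 3
linear system: -0.8349x+0.4157y = -0.0172−-0.1053z; -0.8606x+-0.4602y = -0.0095−-0.0693z
Cramer: x(z) = 0.0160-0.1041z;  y(z) = -0.0093+0.0441z
quadratic in z: (1.0128)z²+(0.2643)z+(-0.1126)=0, √Δ=0.7251 → z ∈ {-0.4885, 0.2275}; z = -0.4885 (taking z<0)
x = 0.0669, y = -0.0308

(0.0669, -0.0308, -0.4885)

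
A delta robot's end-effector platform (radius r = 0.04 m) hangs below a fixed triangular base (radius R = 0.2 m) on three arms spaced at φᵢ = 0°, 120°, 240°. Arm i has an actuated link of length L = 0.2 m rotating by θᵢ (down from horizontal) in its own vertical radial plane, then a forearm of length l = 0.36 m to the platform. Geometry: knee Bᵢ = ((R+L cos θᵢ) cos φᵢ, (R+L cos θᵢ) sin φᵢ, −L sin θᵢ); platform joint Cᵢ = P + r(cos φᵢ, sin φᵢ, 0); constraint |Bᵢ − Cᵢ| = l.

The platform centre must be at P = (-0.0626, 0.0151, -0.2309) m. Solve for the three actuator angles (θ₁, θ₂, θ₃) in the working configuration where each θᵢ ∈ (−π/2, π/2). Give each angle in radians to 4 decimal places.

rotate P by −φ1: (-0.0626, 0.0151, -0.2309)
  A=0.2226, B=-0.2309, C=(l²−L²−A²−y'²−z²)/(2L)=-0.0337
  γ=atan2(-0.2309,0.2226)=-0.8037;  ψ=arccos(-0.1052)=1.6762;  θ1=γ+ψ≈0.8725
rotate P by −φ2: (0.0444, 0.0467, -0.2309)
  e−x'=0.1156;  (l²−L²−(e−x')²−y'²−z²)/2L = 0.0518
  √(A²+B²)=0.2582;  θ2 = -1.1065+1.3686 ≈ 0.2621
arm 3 (φ=240.0°): x'=0.0182, y'=-0.0618
  e−x'=0.1418;  (l²−L²−(e−x')²−y'²−z²)/2L = 0.0309
  γ=atan2(-0.2309,0.1418)=-1.0201;  ψ=arccos(0.1141)=1.4564;  θ3=γ+ψ≈0.4363

θ₁ = 0.8725, θ₂ = 0.2621, θ₃ = 0.4363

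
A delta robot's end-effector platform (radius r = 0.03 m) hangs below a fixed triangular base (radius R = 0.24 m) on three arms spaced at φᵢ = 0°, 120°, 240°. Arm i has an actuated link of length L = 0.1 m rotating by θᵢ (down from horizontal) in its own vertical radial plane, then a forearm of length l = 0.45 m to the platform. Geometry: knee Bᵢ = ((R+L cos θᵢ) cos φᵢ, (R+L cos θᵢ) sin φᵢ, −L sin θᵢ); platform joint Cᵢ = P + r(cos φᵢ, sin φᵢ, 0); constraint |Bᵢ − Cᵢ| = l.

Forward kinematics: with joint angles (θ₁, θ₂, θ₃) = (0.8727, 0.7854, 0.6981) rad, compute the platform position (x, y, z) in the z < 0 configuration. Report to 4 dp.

arm 1 at φ=0.0°: (R−r)+L cos θ1 = 0.2743;  O1 = (0.2743, 0.0000, -0.0766)
O2 = (0.2807·cos120.0°, 0.2807·sin120.0°, -0.0707) = (-0.1404, 0.2431, -0.0707)
O3 = (0.2866·cos240.0°, 0.2866·sin240.0°, -0.0643) = (-0.1433, -0.2482, -0.0643)
eliminate P² terms by subtracting sphere 1 from 2 and 3
[-0.8293 0.4862 0.0118]·P = 0.0027;  [-0.8352 -0.4964 0.0247]·P = 0.0052
Cramer: x(z) = -0.0047+0.0218z;  y(z) = -0.0025+0.0130z
quadratic in z: (1.0006)z²+(0.1410)z+(-0.1188)=0, √Δ=0.7038 → z ∈ {-0.4221, 0.2812}; z = -0.4221 (taking z<0)
x = -0.0139, y = -0.0080

(-0.0139, -0.0080, -0.4221)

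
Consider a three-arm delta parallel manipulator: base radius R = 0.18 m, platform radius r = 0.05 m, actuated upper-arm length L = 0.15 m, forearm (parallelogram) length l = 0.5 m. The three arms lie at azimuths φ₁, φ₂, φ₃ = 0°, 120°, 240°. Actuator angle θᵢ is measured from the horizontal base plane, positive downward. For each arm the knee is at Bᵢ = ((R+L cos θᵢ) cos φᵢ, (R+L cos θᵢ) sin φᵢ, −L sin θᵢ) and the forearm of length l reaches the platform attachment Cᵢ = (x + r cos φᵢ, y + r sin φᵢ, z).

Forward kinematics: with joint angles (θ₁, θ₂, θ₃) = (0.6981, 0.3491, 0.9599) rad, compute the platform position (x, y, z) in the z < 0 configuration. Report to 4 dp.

S1 = (0.2449·cos0.0°, 0.2449·sin0.0°, -0.0964) = (0.2449, 0.0000, -0.0964)
arm 2 at φ=120.0°: (R−r)+L cos θ2 = 0.2710;  S2 = (-0.1355, 0.2347, -0.0513)
arm 3 at φ=240.0°: (R−r)+L cos θ3 = 0.2160;  S3 = (-0.1080, -0.1871, -0.1229)
subtract pairs → two planes through P
linear system: -0.7608x+0.4693y = 0.0068−0.0902z; -0.7059x+-0.3742y = -0.0075−-0.0529z
det = 0.6159;  x = 0.0016+0.0145z,  y = 0.0170+-0.1687z
into |P−S₁|² = l²: 1.0287z² + 0.1800z + -0.1812 = 0;  Δ = 0.7781;  z = -0.5162 or 0.3412 → z<0 root = -0.5162
x = -0.0059, y = 0.1041

(-0.0059, 0.1041, -0.5162)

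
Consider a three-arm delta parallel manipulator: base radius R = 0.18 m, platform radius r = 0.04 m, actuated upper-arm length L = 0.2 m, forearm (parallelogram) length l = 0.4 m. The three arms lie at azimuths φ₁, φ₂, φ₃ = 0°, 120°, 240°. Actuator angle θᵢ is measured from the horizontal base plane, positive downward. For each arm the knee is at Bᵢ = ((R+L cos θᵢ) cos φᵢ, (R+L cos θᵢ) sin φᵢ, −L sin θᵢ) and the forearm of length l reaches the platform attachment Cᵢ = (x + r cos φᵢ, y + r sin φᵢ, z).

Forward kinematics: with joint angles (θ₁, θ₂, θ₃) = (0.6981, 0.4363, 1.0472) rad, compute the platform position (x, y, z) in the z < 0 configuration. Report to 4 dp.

O1 = (0.2932·cos0.0°, 0.2932·sin0.0°, -0.1286) = (0.2932, 0.0000, -0.1286)
φ2=120.0°: virtual centre (-0.1606, 0.2782, -0.0845), radius l
O3 = (0.2400·cos240.0°, 0.2400·sin240.0°, -0.1732) = (-0.1200, -0.2078, -0.1732)
|O₂|²−|O₁|² = 0.0079;  |O₃|²−|O₁|² = -0.0149
[-0.9077 0.5564 0.0881]·P = 0.0079;  [-0.8264 -0.4157 -0.0893]·P = -0.0149
Cramer: x(z) = 0.0060-0.0156z;  y(z) = 0.0239-0.1838z
quadratic in z: (1.0340)z²+(0.2573)z+(-0.0604)=0, √Δ=0.5622 → z ∈ {-0.3963, 0.1474}; z = -0.3963 (taking z<0)
x = 0.0122, y = 0.0967

(0.0122, 0.0967, -0.3963)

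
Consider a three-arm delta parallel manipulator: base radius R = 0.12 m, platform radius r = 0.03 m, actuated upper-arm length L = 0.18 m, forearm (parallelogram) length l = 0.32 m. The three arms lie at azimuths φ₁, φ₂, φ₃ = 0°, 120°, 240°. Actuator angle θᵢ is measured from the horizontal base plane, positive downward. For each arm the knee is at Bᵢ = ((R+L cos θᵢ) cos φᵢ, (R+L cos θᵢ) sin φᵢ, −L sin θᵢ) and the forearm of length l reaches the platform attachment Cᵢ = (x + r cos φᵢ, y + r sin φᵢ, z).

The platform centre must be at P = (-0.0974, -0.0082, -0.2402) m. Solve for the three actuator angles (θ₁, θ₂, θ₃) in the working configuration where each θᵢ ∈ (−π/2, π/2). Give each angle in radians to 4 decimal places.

θ₁ = 0.8727, θ₂ = 0.1746, θ₃ = 0.0877

arm 1 (φ=0.0°): x'=-0.0974, y'=-0.0082
  A cos θ + B sin θ = C:  0.1874·cos θ + -0.2402·sin θ = -0.0636
  γ=atan2(-0.2402,0.1874)=-0.9083;  ψ=arccos(-0.2086)=1.7810;  θ1=γ+ψ≈0.8727
arm 2 (φ=120.0°): x'=0.0416, y'=0.0885
  e−x'=0.0484;  (l²−L²−(e−x')²−y'²−z²)/2L = 0.0059
  √(A²+B²)=0.2450;  θ2 = -1.3720+1.5466 ≈ 0.1746
rotate P by −φ3: (0.0558, -0.0803, -0.2402)
  A=0.0342, B=-0.2402, C=(l²−L²−A²−y'²−z²)/(2L)=0.0130
  √(A²+B²)=0.2426;  θ3 = -1.4294+1.5170 ≈ 0.0877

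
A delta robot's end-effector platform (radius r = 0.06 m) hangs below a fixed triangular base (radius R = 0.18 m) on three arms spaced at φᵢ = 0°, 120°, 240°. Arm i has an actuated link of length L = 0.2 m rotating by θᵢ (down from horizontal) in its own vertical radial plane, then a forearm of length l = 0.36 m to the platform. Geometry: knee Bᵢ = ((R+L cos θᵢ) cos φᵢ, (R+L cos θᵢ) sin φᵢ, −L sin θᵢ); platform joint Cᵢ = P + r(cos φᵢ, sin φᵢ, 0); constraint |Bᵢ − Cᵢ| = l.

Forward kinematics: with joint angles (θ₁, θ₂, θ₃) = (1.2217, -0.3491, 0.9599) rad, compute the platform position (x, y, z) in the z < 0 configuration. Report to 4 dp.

(-0.1330, 0.1409, -0.2682)

φ1=0.0°: virtual centre (0.1884, 0.0000, -0.1879), radius l
S2 = (0.3079·cos120.0°, 0.3079·sin120.0°, 0.0684) = (-0.1540, 0.2667, 0.0684)
arm 3 at φ=240.0°: (R−r)+L cos θ3 = 0.2347;  S3 = (-0.1174, -0.2033, -0.1638)
subtract pairs → two planes through P
linear system: -0.6848x+0.5334y = 0.0287−0.5127z; -0.6115x+-0.4065y = 0.0111−0.0482z
Cramer: x(z) = -0.0291+0.3873z;  y(z) = 0.0164-0.4640z
sphere 1 gives Az²+Bz+C=0 with A=1.3653, B=0.1921, C=-0.0467;  B²−4AC=0.2920;  roots -0.2682, 0.1275;  negative root z = -0.2682
x = -0.1330, y = 0.1409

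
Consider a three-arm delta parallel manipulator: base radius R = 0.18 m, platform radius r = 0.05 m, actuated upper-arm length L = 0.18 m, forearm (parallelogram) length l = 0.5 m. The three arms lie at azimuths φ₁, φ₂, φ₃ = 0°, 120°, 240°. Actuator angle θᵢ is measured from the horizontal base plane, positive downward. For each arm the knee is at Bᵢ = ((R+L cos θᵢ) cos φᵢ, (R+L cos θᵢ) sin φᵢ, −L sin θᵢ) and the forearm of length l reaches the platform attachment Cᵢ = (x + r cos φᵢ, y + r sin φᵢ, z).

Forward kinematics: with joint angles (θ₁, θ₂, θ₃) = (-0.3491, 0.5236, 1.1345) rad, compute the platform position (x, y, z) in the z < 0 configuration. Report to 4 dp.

(0.2117, 0.1158, -0.4169)

φ1=0.0°: virtual centre (0.2991, 0.0000, 0.0616), radius l
centre 2 = (0.2859·cos120.0°, 0.2859·sin120.0°, -0.0900) = (-0.1429, 0.2476, -0.0900)
φ3=240.0°: virtual centre (-0.1030, -0.1785, -0.1631), radius l
eliminate P² terms by subtracting sphere 1 from 2 and 3
linear system: -0.8842x+0.4952y = -0.0034−-0.3031z; -0.8044x+-0.3569y = -0.0242−-0.4494z
Cramer: x(z) = 0.0185-0.4633z;  y(z) = 0.0261-0.2151z
quadratic in z: (1.2609)z²+(0.1257)z+(-0.1668)=0, √Δ=0.9257 → z ∈ {-0.4169, 0.3172}; z = -0.4169 (taking z<0)
x = 0.2117, y = 0.1158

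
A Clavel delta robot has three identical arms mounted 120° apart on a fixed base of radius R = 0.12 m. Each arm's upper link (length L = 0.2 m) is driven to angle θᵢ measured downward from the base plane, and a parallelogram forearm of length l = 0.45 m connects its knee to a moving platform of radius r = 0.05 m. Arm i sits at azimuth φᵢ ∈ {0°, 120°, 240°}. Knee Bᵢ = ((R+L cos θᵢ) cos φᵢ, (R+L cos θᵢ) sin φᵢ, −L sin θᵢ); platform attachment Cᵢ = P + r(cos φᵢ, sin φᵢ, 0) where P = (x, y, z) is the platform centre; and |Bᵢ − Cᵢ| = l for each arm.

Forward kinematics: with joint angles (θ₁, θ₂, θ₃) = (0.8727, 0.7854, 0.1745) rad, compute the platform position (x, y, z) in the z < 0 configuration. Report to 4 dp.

(-0.0958, -0.1240, -0.4702)

S1 = (0.1986·cos0.0°, 0.1986·sin0.0°, -0.1532) = (0.1986, 0.0000, -0.1532)
φ2=120.0°: virtual centre (-0.1057, 0.1831, -0.1414), radius l
S3 = (0.2670·cos240.0°, 0.2670·sin240.0°, -0.0347) = (-0.1335, -0.2312, -0.0347)
|S₂|²−|S₁|² = 0.0018;  |S₃|²−|S₁|² = 0.0096
linear system: -0.6085x+0.3662y = 0.0018−0.0236z; -0.6641x+-0.4624y = 0.0096−0.2370z
Cramer: x(z) = -0.0083+0.1862z;  y(z) = -0.0088+0.2451z
sphere 1 gives Az²+Bz+C=0 with A=1.0947, B=0.2251, C=-0.1362;  B²−4AC=0.6469;  roots -0.4702, 0.2646;  negative root z = -0.4702
x = -0.0958, y = -0.1240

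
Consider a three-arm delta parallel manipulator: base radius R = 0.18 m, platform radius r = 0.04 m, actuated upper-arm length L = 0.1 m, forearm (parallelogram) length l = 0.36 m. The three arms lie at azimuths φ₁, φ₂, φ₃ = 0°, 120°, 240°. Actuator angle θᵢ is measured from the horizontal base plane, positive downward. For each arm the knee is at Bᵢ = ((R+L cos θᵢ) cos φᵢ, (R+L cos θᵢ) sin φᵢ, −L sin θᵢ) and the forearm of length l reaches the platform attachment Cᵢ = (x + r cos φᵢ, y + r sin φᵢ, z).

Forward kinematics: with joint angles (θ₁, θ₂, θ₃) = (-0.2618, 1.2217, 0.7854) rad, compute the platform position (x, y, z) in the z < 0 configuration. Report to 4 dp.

arm 1 at φ=0.0°: ρ1 = 0.2366;  S1 = (0.2366, 0.0000, 0.0259)
arm 2 at φ=120.0°: ρ2 = 0.1742;  S2 = (-0.0871, 0.1509, -0.0940)
S3 = (0.2107·cos240.0°, 0.2107·sin240.0°, -0.0707) = (-0.1054, -0.1825, -0.0707)
subtract pairs → two planes through P
[-0.6474 0.3017 -0.2397]·P = -0.0175;  [-0.6839 -0.3650 -0.1932]·P = -0.0072
Cramer: x(z) = 0.0193-0.3293z;  y(z) = -0.0164+0.0878z
into |P−S₁|² = l²: 1.1162z² + 0.0885z + -0.0815 = 0;  Δ = 0.3715;  z = -0.3127 or 0.2334 → z<0 root = -0.3127
x = 0.1223, y = -0.0438

(0.1223, -0.0438, -0.3127)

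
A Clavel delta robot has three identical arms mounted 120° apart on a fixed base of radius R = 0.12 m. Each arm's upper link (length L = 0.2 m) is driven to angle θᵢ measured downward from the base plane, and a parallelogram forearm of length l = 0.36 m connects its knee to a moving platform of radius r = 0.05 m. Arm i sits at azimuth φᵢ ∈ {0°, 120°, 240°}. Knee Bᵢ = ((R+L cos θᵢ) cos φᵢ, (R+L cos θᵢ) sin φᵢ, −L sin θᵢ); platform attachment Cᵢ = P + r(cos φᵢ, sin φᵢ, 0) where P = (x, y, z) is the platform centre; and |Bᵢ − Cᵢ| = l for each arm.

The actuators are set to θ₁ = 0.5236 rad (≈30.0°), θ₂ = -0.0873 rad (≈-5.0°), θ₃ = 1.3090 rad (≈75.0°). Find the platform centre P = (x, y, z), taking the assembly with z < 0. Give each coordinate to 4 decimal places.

S1 = (0.2432·cos0.0°, 0.2432·sin0.0°, -0.1000) = (0.2432, 0.0000, -0.1000)
arm 2 at φ=120.0°: (R−r)+L cos θ2 = 0.2692;  S2 = (-0.1346, 0.2332, 0.0174)
arm 3 at φ=240.0°: (R−r)+L cos θ3 = 0.1218;  S3 = (-0.0609, -0.1055, -0.1932)
|S₂|²−|S₁|² = 0.0036;  |S₃|²−|S₁|² = -0.0170
linear system: -0.7556x+0.4663y = 0.0036−0.2349z; -0.6082x+-0.2109y = -0.0170−-0.1864z
det = 0.4430;  x = 0.0162+-0.0844z,  y = 0.0340+-0.6404z
into |P−S₁|² = l²: 1.4172z² + 0.1948z + -0.0669 = 0;  Δ = 0.4172;  z = -0.2966 or 0.1592 → z<0 root = -0.2966
x = 0.0412, y = 0.2239

(0.0412, 0.2239, -0.2966)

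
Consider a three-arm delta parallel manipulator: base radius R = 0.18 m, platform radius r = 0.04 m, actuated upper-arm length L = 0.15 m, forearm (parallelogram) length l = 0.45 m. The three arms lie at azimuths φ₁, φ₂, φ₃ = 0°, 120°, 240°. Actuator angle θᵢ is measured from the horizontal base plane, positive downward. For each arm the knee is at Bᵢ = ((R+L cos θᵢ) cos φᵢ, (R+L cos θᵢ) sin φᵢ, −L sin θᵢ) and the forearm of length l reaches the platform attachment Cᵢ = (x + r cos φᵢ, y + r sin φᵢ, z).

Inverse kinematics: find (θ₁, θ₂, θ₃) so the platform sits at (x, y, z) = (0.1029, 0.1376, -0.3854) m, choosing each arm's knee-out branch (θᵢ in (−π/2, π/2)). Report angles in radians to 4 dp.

θ₁ = -0.0002, θ₂ = 0.1743, θ₃ = 1.1346

arm 1 (φ=0.0°): x'=0.1029, y'=0.1376
  A=0.0371, B=-0.3854, C=(l²−L²−A²−y'²−z²)/(2L)=0.0372
  γ=atan2(-0.3854,0.0371)=-1.4748;  ψ=arccos(0.0961)=1.4746;  θ1=γ+ψ≈-0.0002
φ2=120.0° → target in arm frame (0.0677, -0.1579)
  e−x'=0.0723;  (l²−L²−(e−x')²−y'²−z²)/2L = 0.0043
  √(A²+B²)=0.3921;  θ2 = -1.3854+1.5597 ≈ 0.1743
rotate P by −φ3: (-0.1706, 0.0203, -0.3854)
  A cos θ + B sin θ = C:  0.3106·cos θ + -0.3854·sin θ = -0.2181
  √(A²+B²)=0.4950;  θ3 = -0.8924+2.0271 ≈ 1.1346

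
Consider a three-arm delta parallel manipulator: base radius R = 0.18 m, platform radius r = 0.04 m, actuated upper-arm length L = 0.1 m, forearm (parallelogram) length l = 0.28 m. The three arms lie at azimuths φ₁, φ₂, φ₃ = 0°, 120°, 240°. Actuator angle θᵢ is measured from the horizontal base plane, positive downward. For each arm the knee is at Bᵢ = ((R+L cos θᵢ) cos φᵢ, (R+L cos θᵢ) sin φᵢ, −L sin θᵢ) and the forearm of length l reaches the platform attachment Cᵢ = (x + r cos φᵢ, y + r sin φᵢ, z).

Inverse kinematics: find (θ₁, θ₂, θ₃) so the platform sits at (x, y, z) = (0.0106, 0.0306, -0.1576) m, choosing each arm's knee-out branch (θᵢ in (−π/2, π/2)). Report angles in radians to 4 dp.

θ₁ = 0.0000, θ₂ = -0.1737, θ₃ = 0.5233

rotate P by −φ1: (0.0106, 0.0306, -0.1576)
  e−x'=0.1294;  (l²−L²−(e−x')²−y'²−z²)/2L = 0.1294
  √(A²+B²)=0.2039;  θ1 = -0.8833+0.8833 ≈ 0.0000
arm 2 (φ=120.0°): x'=0.0212, y'=-0.0245
  e−x'=0.1188;  (l²−L²−(e−x')²−y'²−z²)/2L = 0.1442
  θ2 = atan2(B,A) + arccos(C/0.1974) = -0.1737
φ3=240.0° → target in arm frame (-0.0318, -0.0061)
  A cos θ + B sin θ = C:  0.1718·cos θ + -0.1576·sin θ = 0.0700
  √(A²+B²)=0.2331;  θ3 = -0.7423+1.2656 ≈ 0.5233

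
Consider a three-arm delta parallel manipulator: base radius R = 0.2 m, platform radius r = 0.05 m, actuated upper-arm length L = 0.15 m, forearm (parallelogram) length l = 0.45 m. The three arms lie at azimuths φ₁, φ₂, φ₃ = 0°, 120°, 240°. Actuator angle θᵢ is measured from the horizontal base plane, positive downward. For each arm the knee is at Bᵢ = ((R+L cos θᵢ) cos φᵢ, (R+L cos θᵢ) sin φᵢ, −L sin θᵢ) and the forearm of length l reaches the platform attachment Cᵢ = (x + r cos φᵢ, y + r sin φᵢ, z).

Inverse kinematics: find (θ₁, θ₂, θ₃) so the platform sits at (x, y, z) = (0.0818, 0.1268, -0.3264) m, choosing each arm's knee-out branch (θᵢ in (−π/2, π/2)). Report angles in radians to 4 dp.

θ₁ = -0.3493, θ₂ = -0.2621, θ₃ = 0.8726

arm 1 (φ=0.0°): x'=0.0818, y'=0.1268
  A=0.0682, B=-0.3264, C=(l²−L²−A²−y'²−z²)/(2L)=0.1758
  γ=atan2(-0.3264,0.0682)=-1.3648;  ψ=arccos(0.5272)=1.0155;  θ1=γ+ψ≈-0.3493
arm 2 (φ=120.0°): x'=0.0689, y'=-0.1342
  A cos θ + B sin θ = C:  0.0811·cos θ + -0.3264·sin θ = 0.1629
  √(A²+B²)=0.3363;  θ2 = -1.3273+1.0652 ≈ -0.2621
rotate P by −φ3: (-0.1507, 0.0074, -0.3264)
  e−x'=0.3007;  (l²−L²−(e−x')²−y'²−z²)/2L = -0.0567
  θ3 = atan2(B,A) + arccos(C/0.4438) = 0.8726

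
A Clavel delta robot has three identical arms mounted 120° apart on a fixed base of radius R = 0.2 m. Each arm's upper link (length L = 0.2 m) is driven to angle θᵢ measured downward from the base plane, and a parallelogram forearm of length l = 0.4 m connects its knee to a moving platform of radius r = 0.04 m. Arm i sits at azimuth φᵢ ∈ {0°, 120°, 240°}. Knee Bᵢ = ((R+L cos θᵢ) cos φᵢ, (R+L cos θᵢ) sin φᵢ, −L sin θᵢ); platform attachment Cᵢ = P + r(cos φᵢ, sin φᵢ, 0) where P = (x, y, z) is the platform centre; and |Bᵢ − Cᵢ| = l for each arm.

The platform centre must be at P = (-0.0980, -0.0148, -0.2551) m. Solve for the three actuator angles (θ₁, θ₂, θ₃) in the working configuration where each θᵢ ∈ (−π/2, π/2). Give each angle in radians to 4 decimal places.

θ₁ = 0.8729, θ₂ = 0.1743, θ₃ = -0.0001

arm 1 (φ=0.0°): x'=-0.0980, y'=-0.0148
  A cos θ + B sin θ = C:  0.2580·cos θ + -0.2551·sin θ = -0.0296
  θ1 = atan2(B,A) + arccos(C/0.3628) = 0.8729
arm 2 (φ=120.0°): x'=0.0362, y'=0.0923
  e−x'=0.1238;  (l²−L²−(e−x')²−y'²−z²)/2L = 0.0777
  θ2 = atan2(B,A) + arccos(C/0.2836) = 0.1743
φ3=240.0° → target in arm frame (0.0618, -0.0775)
  e−x'=0.0982;  (l²−L²−(e−x')²−y'²−z²)/2L = 0.0982
  √(A²+B²)=0.2733;  θ3 = -1.2034+1.2033 ≈ -0.0001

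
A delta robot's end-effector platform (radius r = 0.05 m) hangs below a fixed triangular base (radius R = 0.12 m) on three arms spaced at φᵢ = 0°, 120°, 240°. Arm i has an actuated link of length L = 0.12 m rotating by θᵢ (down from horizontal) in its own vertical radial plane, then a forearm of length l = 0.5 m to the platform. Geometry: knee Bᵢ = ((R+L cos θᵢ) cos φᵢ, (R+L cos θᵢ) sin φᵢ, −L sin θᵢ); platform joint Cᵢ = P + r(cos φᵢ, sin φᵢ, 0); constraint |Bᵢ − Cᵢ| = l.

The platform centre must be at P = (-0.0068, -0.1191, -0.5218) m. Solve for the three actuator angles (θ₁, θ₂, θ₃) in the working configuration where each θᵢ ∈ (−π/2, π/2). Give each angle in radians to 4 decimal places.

arm 1 (φ=0.0°): x'=-0.0068, y'=-0.1191
  A=0.0768, B=-0.5218, C=(l²−L²−A²−y'²−z²)/(2L)=-0.2365
  √(A²+B²)=0.5274;  θ1 = -1.4247+2.0358 ≈ 0.6111
φ2=120.0° → target in arm frame (-0.0997, 0.0654)
  e−x'=0.1697;  (l²−L²−(e−x')²−y'²−z²)/2L = -0.2907
  θ2 = atan2(B,A) + arccos(C/0.5487) = 0.8729
arm 3 (φ=240.0°): x'=0.1065, y'=0.0537
  e−x'=-0.0365;  (l²−L²−(e−x')²−y'²−z²)/2L = -0.1704
  √(A²+B²)=0.5231;  θ3 = -1.6407+1.9026 ≈ 0.2619

θ₁ = 0.6111, θ₂ = 0.8729, θ₃ = 0.2619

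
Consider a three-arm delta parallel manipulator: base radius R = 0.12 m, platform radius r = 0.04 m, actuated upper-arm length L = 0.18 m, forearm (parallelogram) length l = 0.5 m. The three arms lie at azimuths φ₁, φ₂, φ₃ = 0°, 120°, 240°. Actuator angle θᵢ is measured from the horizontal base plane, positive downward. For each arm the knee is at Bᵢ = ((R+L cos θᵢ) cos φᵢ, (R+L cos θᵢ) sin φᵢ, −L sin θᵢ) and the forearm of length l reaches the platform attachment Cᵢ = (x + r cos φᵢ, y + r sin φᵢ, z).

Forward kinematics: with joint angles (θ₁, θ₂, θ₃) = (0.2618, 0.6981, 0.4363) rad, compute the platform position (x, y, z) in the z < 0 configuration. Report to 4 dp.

(0.0749, -0.0580, -0.5098)

S1 = (0.2539·cos0.0°, 0.2539·sin0.0°, -0.0466) = (0.2539, 0.0000, -0.0466)
arm 2 at φ=120.0°: ρ2 = 0.2179;  S2 = (-0.1089, 0.1887, -0.1157)
S3 = (0.2431·cos240.0°, 0.2431·sin240.0°, -0.0761) = (-0.1216, -0.2106, -0.0761)
eliminate P² terms by subtracting sphere 1 from 2 and 3
linear system: -0.7256x+0.3774y = -0.0058−-0.1382z; -0.7509x+-0.4211y = -0.0017−-0.0590z
Cramer: x(z) = 0.0052-0.1366z;  y(z) = -0.0052+0.1036z
into |P−S₁|² = l²: 1.0294z² + 0.1600z + -0.1860 = 0;  Δ = 0.7914;  z = -0.5098 or 0.3544 → z<0 root = -0.5098
x = 0.0749, y = -0.0580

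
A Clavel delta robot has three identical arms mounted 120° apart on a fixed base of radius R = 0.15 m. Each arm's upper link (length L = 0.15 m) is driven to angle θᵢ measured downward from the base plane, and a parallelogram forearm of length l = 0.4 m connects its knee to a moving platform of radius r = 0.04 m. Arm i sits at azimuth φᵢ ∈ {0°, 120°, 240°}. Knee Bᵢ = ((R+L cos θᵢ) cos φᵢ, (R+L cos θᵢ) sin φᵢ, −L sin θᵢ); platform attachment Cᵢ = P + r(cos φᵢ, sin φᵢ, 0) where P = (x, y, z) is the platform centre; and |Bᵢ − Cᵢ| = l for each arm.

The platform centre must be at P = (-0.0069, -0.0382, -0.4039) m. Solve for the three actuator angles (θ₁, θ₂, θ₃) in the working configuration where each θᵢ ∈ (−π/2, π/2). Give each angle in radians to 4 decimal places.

θ₁ = 0.6108, θ₂ = 0.6978, θ₃ = 0.4361

φ1=0.0° → target in arm frame (-0.0069, -0.0382)
  A=0.1169, B=-0.4039, C=(l²−L²−A²−y'²−z²)/(2L)=-0.1359
  θ1 = atan2(B,A) + arccos(C/0.4205) = 0.6108
φ2=120.0° → target in arm frame (-0.0296, 0.0251)
  A cos θ + B sin θ = C:  0.1396·cos θ + -0.4039·sin θ = -0.1525
  θ2 = atan2(B,A) + arccos(C/0.4274) = 0.6978
φ3=240.0° → target in arm frame (0.0365, 0.0131)
  A cos θ + B sin θ = C:  0.0735·cos θ + -0.4039·sin θ = -0.1040
  γ=atan2(-0.4039,0.0735)=-1.3909;  ψ=arccos(-0.2534)=1.8270;  θ3=γ+ψ≈0.4361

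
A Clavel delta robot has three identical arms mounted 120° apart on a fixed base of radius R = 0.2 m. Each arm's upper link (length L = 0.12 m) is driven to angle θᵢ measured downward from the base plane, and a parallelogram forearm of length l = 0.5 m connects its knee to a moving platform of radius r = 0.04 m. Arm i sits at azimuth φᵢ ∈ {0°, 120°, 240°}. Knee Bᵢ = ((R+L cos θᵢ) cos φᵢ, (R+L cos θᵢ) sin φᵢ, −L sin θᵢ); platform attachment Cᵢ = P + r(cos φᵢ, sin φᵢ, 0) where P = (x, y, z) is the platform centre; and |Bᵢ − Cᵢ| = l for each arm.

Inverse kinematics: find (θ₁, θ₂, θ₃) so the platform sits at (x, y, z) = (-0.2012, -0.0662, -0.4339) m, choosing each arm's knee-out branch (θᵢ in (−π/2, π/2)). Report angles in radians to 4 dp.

φ1=0.0° → target in arm frame (-0.2012, -0.0662)
  A=0.3612, B=-0.4339, C=(l²−L²−A²−y'²−z²)/(2L)=-0.3647
  √(A²+B²)=0.5646;  θ1 = -0.8766+2.2730 ≈ 1.3964
φ2=120.0° → target in arm frame (0.0433, 0.2073)
  A=0.1167, B=-0.4339, C=(l²−L²−A²−y'²−z²)/(2L)=-0.0387
  γ=atan2(-0.4339,0.1167)=-1.3080;  ψ=arccos(-0.0861)=1.6570;  θ2=γ+ψ≈0.3490
arm 3 (φ=240.0°): x'=0.1579, y'=-0.1411
  e−x'=0.0021;  (l²−L²−(e−x')²−y'²−z²)/2L = 0.1142
  γ=atan2(-0.4339,0.0021)=-1.5660;  ψ=arccos(0.2632)=1.3045;  θ3=γ+ψ≈-0.2615

θ₁ = 1.3964, θ₂ = 0.3490, θ₃ = -0.2615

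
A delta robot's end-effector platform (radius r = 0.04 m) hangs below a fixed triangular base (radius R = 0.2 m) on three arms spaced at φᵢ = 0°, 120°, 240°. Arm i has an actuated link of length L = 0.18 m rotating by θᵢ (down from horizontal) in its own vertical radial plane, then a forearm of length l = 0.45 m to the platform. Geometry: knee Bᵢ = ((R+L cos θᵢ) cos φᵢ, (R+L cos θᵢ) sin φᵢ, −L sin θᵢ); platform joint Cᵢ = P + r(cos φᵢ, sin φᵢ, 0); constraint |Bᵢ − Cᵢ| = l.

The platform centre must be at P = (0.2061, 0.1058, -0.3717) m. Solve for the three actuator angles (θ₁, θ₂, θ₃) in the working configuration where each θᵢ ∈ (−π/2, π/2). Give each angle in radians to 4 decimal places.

θ₁ = -0.2619, θ₂ = 0.7854, θ₃ = 1.3964

rotate P by −φ1: (0.2061, 0.1058, -0.3717)
  A cos θ + B sin θ = C:  -0.0461·cos θ + -0.3717·sin θ = 0.0517
  γ=atan2(-0.3717,-0.0461)=-1.6942;  ψ=arccos(0.1381)=1.4323;  θ1=γ+ψ≈-0.2619
arm 2 (φ=120.0°): x'=-0.0114, y'=-0.2314
  e−x'=0.1714;  (l²−L²−(e−x')²−y'²−z²)/2L = -0.1416
  θ2 = atan2(B,A) + arccos(C/0.4093) = 0.7854
rotate P by −φ3: (-0.1947, 0.1256, -0.3717)
  A cos θ + B sin θ = C:  0.3547·cos θ + -0.3717·sin θ = -0.3045
  γ=atan2(-0.3717,0.3547)=-0.8088;  ψ=arccos(-0.5927)=2.2052;  θ3=γ+ψ≈1.3964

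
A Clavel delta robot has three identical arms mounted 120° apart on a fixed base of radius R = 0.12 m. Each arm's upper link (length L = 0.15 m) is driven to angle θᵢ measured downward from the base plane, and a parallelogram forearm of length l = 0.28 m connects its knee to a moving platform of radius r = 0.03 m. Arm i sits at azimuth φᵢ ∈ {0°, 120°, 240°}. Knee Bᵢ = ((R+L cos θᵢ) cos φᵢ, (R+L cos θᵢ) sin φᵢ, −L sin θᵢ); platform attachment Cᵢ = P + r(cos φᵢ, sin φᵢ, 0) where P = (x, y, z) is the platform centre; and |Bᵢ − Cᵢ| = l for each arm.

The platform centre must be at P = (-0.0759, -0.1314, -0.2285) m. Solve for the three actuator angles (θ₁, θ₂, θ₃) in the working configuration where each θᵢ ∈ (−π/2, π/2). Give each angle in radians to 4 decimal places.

φ1=0.0° → target in arm frame (-0.0759, -0.1314)
  e−x'=0.1659;  (l²−L²−(e−x')²−y'²−z²)/2L = -0.1370
  √(A²+B²)=0.2824;  θ1 = -0.9428+2.0774 ≈ 1.1346
rotate P by −φ2: (-0.0758, 0.1314, -0.2285)
  e−x'=0.1658;  (l²−L²−(e−x')²−y'²−z²)/2L = -0.1370
  γ=atan2(-0.2285,0.1658)=-0.9430;  ψ=arccos(-0.4851)=2.0773;  θ2=γ+ψ≈1.1343
arm 3 (φ=240.0°): x'=0.1517, y'=0.0000
  A cos θ + B sin θ = C:  -0.0617·cos θ + -0.2285·sin θ = -0.0004
  γ=atan2(-0.2285,-0.0617)=-1.8347;  ψ=arccos(-0.0018)=1.5726;  θ3=γ+ψ≈-0.2622

θ₁ = 1.1346, θ₂ = 1.1343, θ₃ = -0.2622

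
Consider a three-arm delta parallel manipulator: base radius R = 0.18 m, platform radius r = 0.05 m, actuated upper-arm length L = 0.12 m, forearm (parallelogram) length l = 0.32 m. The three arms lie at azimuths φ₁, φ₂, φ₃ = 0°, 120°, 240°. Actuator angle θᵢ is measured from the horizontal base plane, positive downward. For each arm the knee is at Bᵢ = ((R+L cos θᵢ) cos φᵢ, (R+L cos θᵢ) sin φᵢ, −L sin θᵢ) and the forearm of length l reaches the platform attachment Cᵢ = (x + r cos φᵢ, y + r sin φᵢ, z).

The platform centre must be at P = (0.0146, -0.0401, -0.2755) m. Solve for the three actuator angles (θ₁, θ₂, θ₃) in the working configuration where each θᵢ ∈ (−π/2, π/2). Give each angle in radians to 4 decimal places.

θ₁ = 0.4361, θ₂ = 0.7853, θ₃ = 0.3492

arm 1 (φ=0.0°): x'=0.0146, y'=-0.0401
  A=0.1154, B=-0.2755, C=(l²−L²−A²−y'²−z²)/(2L)=-0.0118
  γ=atan2(-0.2755,0.1154)=-1.1741;  ψ=arccos(-0.0394)=1.6102;  θ1=γ+ψ≈0.4361
arm 2 (φ=120.0°): x'=-0.0420, y'=0.0074
  A cos θ + B sin θ = C:  0.1720·cos θ + -0.2755·sin θ = -0.0731
  √(A²+B²)=0.3248;  θ2 = -1.0126+1.7979 ≈ 0.7853
φ3=240.0° → target in arm frame (0.0274, 0.0327)
  A cos θ + B sin θ = C:  0.1026·cos θ + -0.2755·sin θ = 0.0021
  √(A²+B²)=0.2940;  θ3 = -1.2144+1.5636 ≈ 0.3492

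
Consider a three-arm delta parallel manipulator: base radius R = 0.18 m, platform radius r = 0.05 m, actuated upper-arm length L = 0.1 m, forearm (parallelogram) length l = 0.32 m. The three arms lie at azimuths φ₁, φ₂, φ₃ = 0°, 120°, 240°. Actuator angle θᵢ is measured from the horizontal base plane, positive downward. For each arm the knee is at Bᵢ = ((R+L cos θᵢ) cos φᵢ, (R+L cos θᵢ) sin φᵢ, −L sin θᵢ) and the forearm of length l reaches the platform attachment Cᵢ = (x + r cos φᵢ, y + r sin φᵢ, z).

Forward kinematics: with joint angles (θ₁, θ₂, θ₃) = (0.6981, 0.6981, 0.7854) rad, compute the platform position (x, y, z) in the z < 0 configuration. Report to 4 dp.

(0.0046, 0.0079, -0.3123)

φ1=0.0°: virtual centre (0.2066, 0.0000, -0.0643), radius l
centre 2 = (0.2066·cos120.0°, 0.2066·sin120.0°, -0.0643) = (-0.1033, 0.1789, -0.0643)
arm 3 at φ=240.0°: ρ3 = 0.2007;  centre 3 = (-0.1004, -0.1738, -0.0707)
eliminate P² terms by subtracting sphere 1 from 2 and 3
plane₁₂: -0.6198x+0.3579y+0.0000z = 0.0000
Cramer: x(z) = 0.0013-0.0106z;  y(z) = 0.0022-0.0183z
into |P−centre ₁|² = l²: 1.0004z² + 0.1328z + -0.0561 = 0;  Δ = 0.2421;  z = -0.3123 or 0.1795 → z<0 root = -0.3123
x = 0.0046, y = 0.0079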